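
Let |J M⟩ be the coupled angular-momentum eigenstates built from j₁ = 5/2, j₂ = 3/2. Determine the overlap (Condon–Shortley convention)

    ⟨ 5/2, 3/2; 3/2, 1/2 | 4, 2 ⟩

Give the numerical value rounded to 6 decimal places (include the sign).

√[9·0!5!3!/9! · 4!1!2!1!6!2!] = √(8640/7)
  +(−1)^0/∏(0,0,1,2,4,1)! = 1/48  (running 1/48)
⟨..|..⟩ = √(8640/7)·(1/48) = +0.731925

+0.731925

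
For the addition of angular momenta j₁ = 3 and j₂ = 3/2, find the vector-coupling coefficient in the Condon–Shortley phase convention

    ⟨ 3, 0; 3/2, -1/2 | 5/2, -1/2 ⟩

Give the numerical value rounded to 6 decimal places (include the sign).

triangle: 2!·4!·1!/8! = 48/40320
(j±m)!: 3!·3!·1!·2!·2!·3! = 864
prefactor² = (2J+1)·Δ·N² = 216/35
  k=0: +1/(0!·2!·3!·1!·1!·0!) = 1/12
  k=1: −1/(1!·1!·2!·0!·2!·1!) = -1/4
Σ = -1/6  ⇒  CG² = 216/35·(-1/6)² = 6/35
CG = −√(6/35) = -0.414039

-0.414039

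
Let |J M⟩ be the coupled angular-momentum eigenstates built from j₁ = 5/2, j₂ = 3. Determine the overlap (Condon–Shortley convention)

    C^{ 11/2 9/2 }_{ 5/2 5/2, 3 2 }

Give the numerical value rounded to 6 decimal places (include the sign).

+√(6/11) ≈ +0.738549

√[12·0!5!6!/12! · 5!0!5!1!10!1!] = √(1244160000/11)
  +(−1)^0/∏(0,0,0,5,5,1)! = 1/14400  (running 1/14400)
⟨..|..⟩ = √(1244160000/11)·(1/14400) = +0.738549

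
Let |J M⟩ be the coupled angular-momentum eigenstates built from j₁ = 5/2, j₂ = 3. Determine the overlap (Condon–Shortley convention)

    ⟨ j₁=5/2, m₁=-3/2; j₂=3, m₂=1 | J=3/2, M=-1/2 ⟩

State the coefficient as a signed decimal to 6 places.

j₁+j₂−J=4  J+j₁−j₂=1  J−j₁+j₂=2  j₁+j₂+J+1=8
(j₁±m₁, j₂±m₂, J±M) = (1,4,4,2,1,2)
P² = 384/35
sum k=3..4:
  [3] −1/6 = -1/6
  [4] +1/48 = 1/48
S = -7/48
C² = P²·S² = 7/30 ; C = -0.483046

-0.483046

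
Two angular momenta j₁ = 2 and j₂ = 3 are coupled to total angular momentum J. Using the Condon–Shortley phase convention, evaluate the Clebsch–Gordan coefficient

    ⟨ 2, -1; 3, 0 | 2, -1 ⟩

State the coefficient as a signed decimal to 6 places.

+√(2/7) ≈ +0.534522

j₁+j₂−J=3  J+j₁−j₂=1  J−j₁+j₂=3  j₁+j₂+J+1=8
(j₁±m₁, j₂±m₂, J±M) = (1,3,3,3,1,3)
P² = 81/14
sum k=2..3:
  [2] +1/4 = 1/4
  [3] −1/36 = -1/36
S = 2/9
C² = P²·S² = 2/7 ; C = +0.534522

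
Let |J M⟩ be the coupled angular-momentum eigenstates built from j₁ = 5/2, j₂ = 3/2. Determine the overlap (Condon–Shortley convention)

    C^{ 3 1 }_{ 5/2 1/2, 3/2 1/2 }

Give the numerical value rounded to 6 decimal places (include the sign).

√[7·1!4!2!/8! · 3!2!2!1!4!2!] = √(48/5)
  +(−1)^0/∏(0,1,2,2,2,0)! = 1/8  (running 1/8)
  +(−1)^1/∏(1,0,1,1,3,1)! = -1/6  (running -1/24)
⟨..|..⟩ = √(48/5)·(-1/24) = -0.129099

−√(1/60) ≈ -0.129099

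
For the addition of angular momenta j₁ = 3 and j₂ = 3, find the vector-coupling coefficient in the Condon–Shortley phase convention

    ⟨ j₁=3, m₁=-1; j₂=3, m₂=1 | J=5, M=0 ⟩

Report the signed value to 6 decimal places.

−√(25/84) = -0.545545

j₁+j₂−J=1  J+j₁−j₂=5  J−j₁+j₂=5  j₁+j₂+J+1=12
(j₁±m₁, j₂±m₂, J±M) = (2,4,4,2,5,5)
P² = 76800/7
sum k=0..1:
  [0] +1/576 = 1/576
  [1] −1/144 = -1/144
S = -1/192
C² = P²·S² = 25/84 ; C = -0.545545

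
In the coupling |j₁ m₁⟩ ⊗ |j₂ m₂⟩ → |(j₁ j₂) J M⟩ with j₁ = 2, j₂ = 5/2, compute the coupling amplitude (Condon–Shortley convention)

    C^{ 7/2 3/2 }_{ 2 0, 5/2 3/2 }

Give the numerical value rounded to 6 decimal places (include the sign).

√[8·1!3!4!/9! · 2!2!4!1!5!2!] = √(512/7)
  +(−1)^0/∏(0,1,2,4,1,0)! = 1/48  (running 1/48)
  +(−1)^1/∏(1,0,1,3,2,1)! = -1/12  (running -1/16)
⟨..|..⟩ = √(512/7)·(-1/16) = -0.534522

-0.534522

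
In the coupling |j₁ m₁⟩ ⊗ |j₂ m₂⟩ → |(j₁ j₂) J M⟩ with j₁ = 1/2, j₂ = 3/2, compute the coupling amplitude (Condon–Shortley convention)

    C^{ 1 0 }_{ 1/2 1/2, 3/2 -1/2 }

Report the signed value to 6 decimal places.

√[3·1!0!2!/4! · 1!0!1!2!1!1!] = √(1/2)
  +(−1)^0/∏(0,1,0,1,0,1)! = 1  (running 1)
⟨..|..⟩ = √(1/2)·(1) = +0.707107

+√(1/2) = +0.707107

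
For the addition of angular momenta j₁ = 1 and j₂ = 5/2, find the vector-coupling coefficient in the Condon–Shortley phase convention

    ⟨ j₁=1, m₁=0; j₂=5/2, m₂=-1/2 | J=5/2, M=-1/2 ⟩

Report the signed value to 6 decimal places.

+√(1/35) ≈ +0.169031

j₁+j₂−J=1  J+j₁−j₂=1  J−j₁+j₂=4  j₁+j₂+J+1=7
(j₁±m₁, j₂±m₂, J±M) = (1,1,2,3,2,3)
P² = 144/35
sum k=0..1:
  [0] +1/4 = 1/4
  [1] −1/6 = -1/6
S = 1/12
C² = P²·S² = 1/35 ; C = +0.169031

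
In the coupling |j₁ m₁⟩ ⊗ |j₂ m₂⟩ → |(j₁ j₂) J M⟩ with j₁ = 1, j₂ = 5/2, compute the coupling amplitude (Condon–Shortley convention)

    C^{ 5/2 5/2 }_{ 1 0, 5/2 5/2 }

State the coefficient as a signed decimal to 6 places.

j₁+j₂−J=1  J+j₁−j₂=1  J−j₁+j₂=4  j₁+j₂+J+1=7
(j₁±m₁, j₂±m₂, J±M) = (1,1,5,0,5,0)
P² = 2880/7
sum k=1..1:
  [1] −1/24 = -1/24
S = -1/24
C² = P²·S² = 5/7 ; C = -0.845154

−√(5/7) ≈ -0.845154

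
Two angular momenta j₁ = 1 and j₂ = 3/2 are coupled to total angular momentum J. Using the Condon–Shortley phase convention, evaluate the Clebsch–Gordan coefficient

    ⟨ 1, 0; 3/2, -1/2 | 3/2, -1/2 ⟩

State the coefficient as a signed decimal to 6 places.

triangle: 1!*1!*2!/5! = 2/120
(j±m)!: 1!*1!*1!*2!*1!*2! = 4
prefactor² = (2J+1)*Δ*N² = 4/15
  k=0: +1/(0!*1!*1!*1!*0!*1!) = 1
  k=1: −1/(1!*0!*0!*0!*1!*2!) = -1/2
Σ = 1/2  ⇒  CG² = 4/15*1/2² = 1/15
CG = +√(1/15) = +0.258199

+√(1/15) = +0.258199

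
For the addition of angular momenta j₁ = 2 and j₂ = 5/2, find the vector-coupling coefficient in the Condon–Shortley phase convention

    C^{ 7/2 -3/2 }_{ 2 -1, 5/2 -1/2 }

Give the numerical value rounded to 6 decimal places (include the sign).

-0.308607  (= −√(2/21))

√[8·1!3!4!/9! · 1!3!2!3!2!5!] = √(384/7)
  +(−1)^0/∏(0,1,3,2,0,2)! = 1/24  (running 1/24)
  +(−1)^1/∏(1,0,2,1,1,3)! = -1/12  (running -1/24)
⟨..|..⟩ = √(384/7)·(-1/24) = -0.308607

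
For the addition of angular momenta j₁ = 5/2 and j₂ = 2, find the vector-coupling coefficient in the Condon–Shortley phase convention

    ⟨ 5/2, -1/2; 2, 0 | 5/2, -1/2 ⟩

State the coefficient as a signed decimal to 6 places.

triangle: 2!*3!*2!/8! = 24/40320
(j±m)!: 2!*3!*2!*2!*2!*3! = 576
prefactor² = (2J+1)*Δ*N² = 72/35
  k=0: +1/(0!*2!*3!*2!*0!*0!) = 1/24
  k=1: −1/(1!*1!*2!*1!*1!*1!) = -1/2
  k=2: +1/(2!*0!*1!*0!*2!*2!) = 1/8
Σ = -1/3  ⇒  CG² = 72/35*(-1/3)² = 8/35
CG = −√(8/35) = -0.478091

−√(8/35) ≈ -0.478091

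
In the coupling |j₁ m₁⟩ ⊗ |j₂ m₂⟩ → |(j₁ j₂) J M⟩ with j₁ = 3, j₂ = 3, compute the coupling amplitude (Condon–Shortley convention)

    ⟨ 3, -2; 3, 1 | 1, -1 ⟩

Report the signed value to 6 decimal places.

+√(5/28) = +0.422577

j₁+j₂−J=5  J+j₁−j₂=1  J−j₁+j₂=1  j₁+j₂+J+1=8
(j₁±m₁, j₂±m₂, J±M) = (1,5,4,2,0,2)
P² = 720/7
sum k=4..4:
  [4] +1/24 = 1/24
S = 1/24
C² = P²·S² = 5/28 ; C = +0.422577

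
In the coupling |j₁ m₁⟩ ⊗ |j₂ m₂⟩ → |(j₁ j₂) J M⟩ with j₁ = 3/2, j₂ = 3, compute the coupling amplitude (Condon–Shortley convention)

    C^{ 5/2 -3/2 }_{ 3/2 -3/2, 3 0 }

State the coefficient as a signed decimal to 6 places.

+√(9/35) = +0.507093

√[6·2!1!4!/8! · 0!3!3!3!1!4!] = √(1296/35)
  +(−1)^2/∏(2,0,1,1,0,3)! = 1/12  (running 1/12)
⟨..|..⟩ = √(1296/35)·(1/12) = +0.507093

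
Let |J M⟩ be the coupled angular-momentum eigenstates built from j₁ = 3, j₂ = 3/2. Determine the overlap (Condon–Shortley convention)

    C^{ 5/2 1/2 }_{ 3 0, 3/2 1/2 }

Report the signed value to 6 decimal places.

-0.414039  (= −√(6/35))

√[6·2!4!1!/8! · 3!3!2!1!3!2!] = √(216/35)
  +(−1)^1/∏(1,1,2,1,2,0)! = -1/4  (running -1/4)
  +(−1)^2/∏(2,0,1,0,3,1)! = 1/12  (running -1/6)
⟨..|..⟩ = √(216/35)·(-1/6) = -0.414039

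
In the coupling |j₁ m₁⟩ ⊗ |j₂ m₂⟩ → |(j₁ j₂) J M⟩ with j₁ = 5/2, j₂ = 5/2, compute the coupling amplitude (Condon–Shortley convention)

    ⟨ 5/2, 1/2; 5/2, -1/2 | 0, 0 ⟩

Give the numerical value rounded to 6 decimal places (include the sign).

+0.408248

√[1·5!0!0!/6! · 3!2!2!3!0!0!] = √(24)
  +(−1)^2/∏(2,3,0,0,0,0)! = 1/12  (running 1/12)
⟨..|..⟩ = √(24)·(1/12) = +0.408248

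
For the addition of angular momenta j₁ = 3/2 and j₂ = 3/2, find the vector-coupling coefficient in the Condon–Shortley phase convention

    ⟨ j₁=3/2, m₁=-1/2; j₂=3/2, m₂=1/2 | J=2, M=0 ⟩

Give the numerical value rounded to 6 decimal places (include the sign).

j₁+j₂−J=1  J+j₁−j₂=2  J−j₁+j₂=2  j₁+j₂+J+1=6
(j₁±m₁, j₂±m₂, J±M) = (1,2,2,1,2,2)
P² = 4/9
sum k=0..1:
  [0] +1/4 = 1/4
  [1] −1/1 = -1
S = -3/4
C² = P²·S² = 1/4 ; C = -0.500000

−√(1/4) ≈ -0.500000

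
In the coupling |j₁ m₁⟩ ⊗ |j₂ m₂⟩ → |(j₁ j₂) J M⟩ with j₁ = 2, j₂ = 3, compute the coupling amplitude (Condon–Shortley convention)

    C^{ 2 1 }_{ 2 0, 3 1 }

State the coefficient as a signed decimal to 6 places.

√[5·3!1!3!/8! · 2!2!4!2!3!1!] = √(36/7)
  +(−1)^1/∏(1,2,1,3,0,0)! = -1/12  (running -1/12)
  +(−1)^2/∏(2,1,0,2,1,1)! = 1/4  (running 1/6)
⟨..|..⟩ = √(36/7)·(1/6) = +0.377964

+0.377964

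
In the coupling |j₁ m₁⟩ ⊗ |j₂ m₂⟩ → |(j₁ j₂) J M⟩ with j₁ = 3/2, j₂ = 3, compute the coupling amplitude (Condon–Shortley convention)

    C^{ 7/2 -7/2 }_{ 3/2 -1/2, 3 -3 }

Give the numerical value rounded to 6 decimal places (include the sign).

+0.816497  (= +√(2/3))

j₁+j₂−J=1  J+j₁−j₂=2  J−j₁+j₂=5  j₁+j₂+J+1=9
(j₁±m₁, j₂±m₂, J±M) = (1,2,0,6,0,7)
P² = 38400
sum k=0..0:
  [0] +1/240 = 1/240
S = 1/240
C² = P²·S² = 2/3 ; C = +0.816497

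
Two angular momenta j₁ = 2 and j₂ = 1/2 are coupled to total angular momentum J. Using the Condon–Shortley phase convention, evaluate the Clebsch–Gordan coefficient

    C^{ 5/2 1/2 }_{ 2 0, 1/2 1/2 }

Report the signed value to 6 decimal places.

j₁+j₂−J=0  J+j₁−j₂=4  J−j₁+j₂=1  j₁+j₂+J+1=6
(j₁±m₁, j₂±m₂, J±M) = (2,2,1,0,3,2)
P² = 48/5
sum k=0..0:
  [0] +1/4 = 1/4
S = 1/4
C² = P²·S² = 3/5 ; C = +0.774597

+√(3/5) ≈ +0.774597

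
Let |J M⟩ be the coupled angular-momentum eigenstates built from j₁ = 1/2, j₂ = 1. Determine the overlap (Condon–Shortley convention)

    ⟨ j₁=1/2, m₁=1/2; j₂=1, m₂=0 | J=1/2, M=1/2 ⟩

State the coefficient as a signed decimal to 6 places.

√[2·1!0!1!/3! · 1!0!1!1!1!0!] = √(1/3)
  +(−1)^0/∏(0,1,0,1,0,0)! = 1  (running 1)
⟨..|..⟩ = √(1/3)·(1) = +0.577350

+0.577350  (= +√(1/3))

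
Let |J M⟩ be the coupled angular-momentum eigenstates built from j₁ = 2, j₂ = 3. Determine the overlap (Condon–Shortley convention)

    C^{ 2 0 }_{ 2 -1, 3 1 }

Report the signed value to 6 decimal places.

+√(1/7) ≈ +0.377964

triangle: 3!·1!·3!/8! = 36/40320
(j±m)!: 1!·3!·4!·2!·2!·2! = 1152
prefactor² = (2J+1)·Δ·N² = 36/7
  k=2: +1/(2!·1!·1!·2!·0!·1!) = 1/4
  k=3: −1/(3!·0!·0!·1!·1!·2!) = -1/12
Σ = 1/6  ⇒  CG² = 36/7·1/6² = 1/7
CG = +√(1/7) = +0.377964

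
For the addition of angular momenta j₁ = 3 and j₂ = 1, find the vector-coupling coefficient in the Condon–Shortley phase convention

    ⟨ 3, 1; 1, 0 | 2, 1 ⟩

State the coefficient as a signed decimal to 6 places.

triangle: 2!*4!*0!/7! = 48/5040
(j±m)!: 4!*2!*1!*1!*3!*1! = 288
prefactor² = (2J+1)*Δ*N² = 96/7
  k=1: −1/(1!*1!*1!*0!*3!*0!) = -1/6
Σ = -1/6  ⇒  CG² = 96/7*(-1/6)² = 8/21
CG = −√(8/21) = -0.617213

-0.617213  (= −√(8/21))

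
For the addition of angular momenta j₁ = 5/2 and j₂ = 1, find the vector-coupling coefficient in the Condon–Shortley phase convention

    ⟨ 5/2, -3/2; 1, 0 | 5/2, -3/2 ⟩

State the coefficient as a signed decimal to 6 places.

j₁+j₂−J=1  J+j₁−j₂=4  J−j₁+j₂=1  j₁+j₂+J+1=7
(j₁±m₁, j₂±m₂, J±M) = (1,4,1,1,1,4)
P² = 576/35
sum k=0..1:
  [0] +1/24 = 1/24
  [1] −1/6 = -1/6
S = -1/8
C² = P²·S² = 9/35 ; C = -0.507093

−√(9/35) ≈ -0.507093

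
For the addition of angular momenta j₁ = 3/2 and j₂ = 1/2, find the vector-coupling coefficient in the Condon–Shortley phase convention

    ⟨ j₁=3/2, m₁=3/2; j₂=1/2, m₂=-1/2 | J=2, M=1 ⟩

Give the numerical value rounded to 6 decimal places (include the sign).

+√(1/4) = +0.500000

triangle: 0!·3!·1!/5! = 6/120
(j±m)!: 3!·0!·0!·1!·3!·1! = 36
prefactor² = (2J+1)·Δ·N² = 9
  k=0: +1/(0!·0!·0!·0!·3!·1!) = 1/6
Σ = 1/6  ⇒  CG² = 9·1/6² = 1/4
CG = +√(1/4) = +0.500000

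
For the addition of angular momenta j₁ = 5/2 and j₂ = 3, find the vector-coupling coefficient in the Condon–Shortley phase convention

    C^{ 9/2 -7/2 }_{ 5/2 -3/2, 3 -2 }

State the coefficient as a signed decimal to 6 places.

√[10·1!4!5!/11! · 1!4!1!5!1!8!] = √(921600/11)
  +(−1)^0/∏(0,1,4,1,0,4)! = 1/576  (running 1/576)
  +(−1)^1/∏(1,0,3,0,1,5)! = -1/720  (running 1/2880)
⟨..|..⟩ = √(921600/11)·(1/2880) = +0.100504

+√(1/99) ≈ +0.100504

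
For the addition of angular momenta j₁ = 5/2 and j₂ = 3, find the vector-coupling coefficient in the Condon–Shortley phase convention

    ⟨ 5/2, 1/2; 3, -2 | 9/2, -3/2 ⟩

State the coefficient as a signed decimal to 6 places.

+0.604815

j₁+j₂−J=1  J+j₁−j₂=4  J−j₁+j₂=5  j₁+j₂+J+1=11
(j₁±m₁, j₂±m₂, J±M) = (3,2,1,5,3,6)
P² = 345600/77
sum k=0..1:
  [0] +1/96 = 1/96
  [1] −1/720 = -1/720
S = 13/1440
C² = P²·S² = 169/462 ; C = +0.604815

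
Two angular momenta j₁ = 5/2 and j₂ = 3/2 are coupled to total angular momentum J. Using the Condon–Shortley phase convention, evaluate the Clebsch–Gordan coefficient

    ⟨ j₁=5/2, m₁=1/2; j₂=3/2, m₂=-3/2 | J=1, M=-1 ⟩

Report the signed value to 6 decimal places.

√[3·3!2!0!/6! · 3!2!0!3!0!2!] = √(36/5)
  +(−1)^0/∏(0,3,2,0,0,0)! = 1/12  (running 1/12)
⟨..|..⟩ = √(36/5)·(1/12) = +0.223607

+√(1/20) ≈ +0.223607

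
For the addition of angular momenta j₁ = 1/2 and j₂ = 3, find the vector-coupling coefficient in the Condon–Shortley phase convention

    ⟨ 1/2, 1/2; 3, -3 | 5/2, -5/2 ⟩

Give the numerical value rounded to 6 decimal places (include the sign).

+√(6/7) ≈ +0.925820

j₁+j₂−J=1  J+j₁−j₂=0  J−j₁+j₂=5  j₁+j₂+J+1=7
(j₁±m₁, j₂±m₂, J±M) = (1,0,0,6,0,5)
P² = 86400/7
sum k=0..0:
  [0] +1/120 = 1/120
S = 1/120
C² = P²·S² = 6/7 ; C = +0.925820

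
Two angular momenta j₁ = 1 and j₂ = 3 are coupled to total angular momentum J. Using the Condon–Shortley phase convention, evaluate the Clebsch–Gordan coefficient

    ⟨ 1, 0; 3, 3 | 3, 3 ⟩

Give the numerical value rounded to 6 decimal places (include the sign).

√[7·1!1!5!/8! · 1!1!6!0!6!0!] = √(10800)
  +(−1)^1/∏(1,0,0,5,1,0)! = -1/120  (running -1/120)
⟨..|..⟩ = √(10800)·(-1/120) = -0.866025

-0.866025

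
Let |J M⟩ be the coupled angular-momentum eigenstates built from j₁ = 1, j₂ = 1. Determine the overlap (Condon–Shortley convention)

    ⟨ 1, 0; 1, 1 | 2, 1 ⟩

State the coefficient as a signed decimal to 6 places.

+√(1/2) = +0.707107

triangle: 0!×2!×2!/5! = 4/120
(j±m)!: 1!×1!×2!×0!×3!×1! = 12
prefactor² = (2J+1)×Δ×N² = 2
  k=0: +1/(0!×0!×1!×2!×1!×0!) = 1/2
Σ = 1/2  ⇒  CG² = 2×1/2² = 1/2
CG = +√(1/2) = +0.707107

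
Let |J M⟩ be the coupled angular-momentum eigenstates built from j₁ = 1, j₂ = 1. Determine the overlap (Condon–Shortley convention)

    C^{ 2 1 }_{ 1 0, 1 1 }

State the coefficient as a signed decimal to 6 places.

+0.707107  (= +√(1/2))

j₁+j₂−J=0  J+j₁−j₂=2  J−j₁+j₂=2  j₁+j₂+J+1=5
(j₁±m₁, j₂±m₂, J±M) = (1,1,2,0,3,1)
P² = 2
sum k=0..0:
  [0] +1/2 = 1/2
S = 1/2
C² = P²·S² = 1/2 ; C = +0.707107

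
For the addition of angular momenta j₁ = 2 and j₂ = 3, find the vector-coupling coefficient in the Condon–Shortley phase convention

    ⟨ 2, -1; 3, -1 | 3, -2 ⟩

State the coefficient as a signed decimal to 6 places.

-0.500000

triangle: 2!·2!·4!/9! = 96/362880
(j±m)!: 1!·3!·2!·4!·1!·5! = 34560
prefactor² = (2J+1)·Δ·N² = 64
  k=1: −1/(1!·1!·2!·1!·0!·3!) = -1/12
  k=2: +1/(2!·0!·1!·0!·1!·4!) = 1/48
Σ = -1/16  ⇒  CG² = 64·(-1/16)² = 1/4
CG = −√(1/4) = -0.500000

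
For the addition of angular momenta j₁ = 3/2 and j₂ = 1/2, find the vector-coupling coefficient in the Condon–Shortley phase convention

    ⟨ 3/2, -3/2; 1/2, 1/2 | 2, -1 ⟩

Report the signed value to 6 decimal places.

+√(1/4) = +0.500000

triangle: 0!·3!·1!/5! = 6/120
(j±m)!: 0!·3!·1!·0!·1!·3! = 36
prefactor² = (2J+1)·Δ·N² = 9
  k=0: +1/(0!·0!·3!·1!·0!·0!) = 1/6
Σ = 1/6  ⇒  CG² = 9·1/6² = 1/4
CG = +√(1/4) = +0.500000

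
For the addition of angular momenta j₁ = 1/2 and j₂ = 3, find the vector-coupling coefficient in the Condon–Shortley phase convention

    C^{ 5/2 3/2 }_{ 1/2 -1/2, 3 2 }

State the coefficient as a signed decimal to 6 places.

-0.845154  (= −√(5/7))

triangle: 1!·0!·5!/7! = 120/5040
(j±m)!: 0!·1!·5!·1!·4!·1! = 2880
prefactor² = (2J+1)·Δ·N² = 2880/7
  k=1: −1/(1!·0!·0!·4!·0!·1!) = -1/24
Σ = -1/24  ⇒  CG² = 2880/7·(-1/24)² = 5/7
CG = −√(5/7) = -0.845154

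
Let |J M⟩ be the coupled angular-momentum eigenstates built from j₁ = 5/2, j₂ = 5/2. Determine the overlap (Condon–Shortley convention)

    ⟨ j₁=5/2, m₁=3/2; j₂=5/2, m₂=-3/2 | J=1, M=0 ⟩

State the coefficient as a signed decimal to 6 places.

j₁+j₂−J=4  J+j₁−j₂=1  J−j₁+j₂=1  j₁+j₂+J+1=7
(j₁±m₁, j₂±m₂, J±M) = (4,1,1,4,1,1)
P² = 288/35
sum k=0..1:
  [0] +1/24 = 1/24
  [1] −1/6 = -1/6
S = -1/8
C² = P²·S² = 9/70 ; C = -0.358569

-0.358569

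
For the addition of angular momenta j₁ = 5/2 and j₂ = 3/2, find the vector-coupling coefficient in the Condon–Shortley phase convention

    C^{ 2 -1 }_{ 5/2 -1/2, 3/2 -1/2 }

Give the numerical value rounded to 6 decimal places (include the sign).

−√(25/84) = -0.545545

triangle: 2!×3!×1!/7! = 12/5040
(j±m)!: 2!×3!×1!×2!×1!×3! = 144
prefactor² = (2J+1)×Δ×N² = 12/7
  k=0: +1/(0!×2!×3!×1!×0!×0!) = 1/12
  k=1: −1/(1!×1!×2!×0!×1!×1!) = -1/2
Σ = -5/12  ⇒  CG² = 12/7×(-5/12)² = 25/84
CG = −√(25/84) = -0.545545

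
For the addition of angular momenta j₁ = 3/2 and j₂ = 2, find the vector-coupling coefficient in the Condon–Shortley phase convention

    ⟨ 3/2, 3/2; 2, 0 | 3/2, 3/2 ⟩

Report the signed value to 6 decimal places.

√[4·2!1!2!/6! · 3!0!2!2!3!0!] = √(16/5)
  +(−1)^0/∏(0,2,0,2,1,0)! = 1/4  (running 1/4)
⟨..|..⟩ = √(16/5)·(1/4) = +0.447214

+√(1/5) = +0.447214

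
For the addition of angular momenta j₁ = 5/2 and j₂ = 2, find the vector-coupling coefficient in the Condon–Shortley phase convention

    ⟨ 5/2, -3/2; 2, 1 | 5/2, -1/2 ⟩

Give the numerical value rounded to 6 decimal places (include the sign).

+0.414039  (= +√(6/35))

√[6·2!3!2!/8! · 1!4!3!1!2!3!] = √(216/35)
  +(−1)^1/∏(1,1,3,2,0,0)! = -1/12  (running -1/12)
  +(−1)^2/∏(2,0,2,1,1,1)! = 1/4  (running 1/6)
⟨..|..⟩ = √(216/35)·(1/6) = +0.414039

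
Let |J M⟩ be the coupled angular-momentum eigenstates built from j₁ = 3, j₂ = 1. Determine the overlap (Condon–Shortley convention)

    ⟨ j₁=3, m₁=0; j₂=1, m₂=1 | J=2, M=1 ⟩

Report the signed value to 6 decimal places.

+0.377964  (= +√(1/7))

triangle: 2!·4!·0!/7! = 48/5040
(j±m)!: 3!·3!·2!·0!·3!·1! = 432
prefactor² = (2J+1)·Δ·N² = 144/7
  k=2: +1/(2!·0!·1!·0!·3!·0!) = 1/12
Σ = 1/12  ⇒  CG² = 144/7·1/12² = 1/7
CG = +√(1/7) = +0.377964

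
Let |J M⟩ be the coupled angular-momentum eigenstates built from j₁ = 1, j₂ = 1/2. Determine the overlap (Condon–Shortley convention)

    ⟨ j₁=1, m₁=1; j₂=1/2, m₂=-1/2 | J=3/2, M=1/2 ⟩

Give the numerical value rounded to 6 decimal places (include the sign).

+√(1/3) ≈ +0.577350

triangle: 0!*2!*1!/4! = 2/24
(j±m)!: 2!*0!*0!*1!*2!*1! = 4
prefactor² = (2J+1)*Δ*N² = 4/3
  k=0: +1/(0!*0!*0!*0!*2!*1!) = 1/2
Σ = 1/2  ⇒  CG² = 4/3*1/2² = 1/3
CG = +√(1/3) = +0.577350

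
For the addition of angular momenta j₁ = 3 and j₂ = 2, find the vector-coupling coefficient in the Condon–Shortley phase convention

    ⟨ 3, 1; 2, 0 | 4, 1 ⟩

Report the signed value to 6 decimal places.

triangle: 1!*5!*3!/10! = 720/3628800
(j±m)!: 4!*2!*2!*2!*5!*3! = 138240
prefactor² = (2J+1)*Δ*N² = 1728/7
  k=0: +1/(0!*1!*2!*2!*3!*1!) = 1/24
  k=1: −1/(1!*0!*1!*1!*4!*2!) = -1/48
Σ = 1/48  ⇒  CG² = 1728/7*1/48² = 3/28
CG = +√(3/28) = +0.327327

+0.327327  (= +√(3/28))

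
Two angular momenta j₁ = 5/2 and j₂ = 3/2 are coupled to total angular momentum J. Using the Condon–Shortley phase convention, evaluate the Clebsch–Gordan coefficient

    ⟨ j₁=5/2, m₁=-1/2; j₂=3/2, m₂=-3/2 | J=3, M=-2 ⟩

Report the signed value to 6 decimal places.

+√(1/2) = +0.707107

triangle: 1!*4!*2!/8! = 48/40320
(j±m)!: 2!*3!*0!*3!*1!*5! = 8640
prefactor² = (2J+1)*Δ*N² = 72
  k=0: +1/(0!*1!*3!*0!*1!*2!) = 1/12
Σ = 1/12  ⇒  CG² = 72*1/12² = 1/2
CG = +√(1/2) = +0.707107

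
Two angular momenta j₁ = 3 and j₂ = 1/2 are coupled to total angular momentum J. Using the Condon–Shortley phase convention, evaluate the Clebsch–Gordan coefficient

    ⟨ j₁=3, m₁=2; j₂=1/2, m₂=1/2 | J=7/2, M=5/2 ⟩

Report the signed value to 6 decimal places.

√[8·0!6!1!/8! · 5!1!1!0!6!1!] = √(86400/7)
  +(−1)^0/∏(0,0,1,1,5,0)! = 1/120  (running 1/120)
⟨..|..⟩ = √(86400/7)·(1/120) = +0.925820

+√(6/7) = +0.925820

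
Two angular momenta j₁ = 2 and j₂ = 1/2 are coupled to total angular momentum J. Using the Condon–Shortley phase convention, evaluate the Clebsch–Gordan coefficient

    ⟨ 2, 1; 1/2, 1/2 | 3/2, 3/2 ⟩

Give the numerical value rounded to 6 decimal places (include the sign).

−√(1/5) = -0.447214

j₁+j₂−J=1  J+j₁−j₂=3  J−j₁+j₂=0  j₁+j₂+J+1=5
(j₁±m₁, j₂±m₂, J±M) = (3,1,1,0,3,0)
P² = 36/5
sum k=1..1:
  [1] −1/6 = -1/6
S = -1/6
C² = P²·S² = 1/5 ; C = -0.447214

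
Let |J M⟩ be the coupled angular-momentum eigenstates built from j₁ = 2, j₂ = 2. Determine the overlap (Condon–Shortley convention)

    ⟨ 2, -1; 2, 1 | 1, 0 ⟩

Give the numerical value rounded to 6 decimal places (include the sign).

triangle: 3!×1!×1!/6! = 6/720
(j±m)!: 1!×3!×3!×1!×1!×1! = 36
prefactor² = (2J+1)×Δ×N² = 9/10
  k=2: +1/(2!×1!×1!×1!×0!×0!) = 1/2
  k=3: −1/(3!×0!×0!×0!×1!×1!) = -1/6
Σ = 1/3  ⇒  CG² = 9/10×1/3² = 1/10
CG = +√(1/10) = +0.316228

+√(1/10) = +0.316228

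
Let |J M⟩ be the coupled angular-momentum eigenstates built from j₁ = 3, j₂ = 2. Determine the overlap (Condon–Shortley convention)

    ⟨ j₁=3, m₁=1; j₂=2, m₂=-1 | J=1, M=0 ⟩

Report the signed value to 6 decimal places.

√[3·4!2!0!/7! · 4!2!1!3!1!1!] = √(288/35)
  +(−1)^1/∏(1,3,1,0,1,0)! = -1/6  (running -1/6)
⟨..|..⟩ = √(288/35)·(-1/6) = -0.478091

-0.478091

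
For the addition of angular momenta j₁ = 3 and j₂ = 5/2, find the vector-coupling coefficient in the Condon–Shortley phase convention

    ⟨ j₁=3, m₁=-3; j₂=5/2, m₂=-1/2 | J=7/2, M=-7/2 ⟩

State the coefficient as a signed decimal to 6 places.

√[8·2!4!3!/10! · 0!6!2!3!0!7!] = √(27648)
  +(−1)^2/∏(2,0,4,0,0,3)! = 1/288  (running 1/288)
⟨..|..⟩ = √(27648)·(1/288) = +0.577350

+√(1/3) = +0.577350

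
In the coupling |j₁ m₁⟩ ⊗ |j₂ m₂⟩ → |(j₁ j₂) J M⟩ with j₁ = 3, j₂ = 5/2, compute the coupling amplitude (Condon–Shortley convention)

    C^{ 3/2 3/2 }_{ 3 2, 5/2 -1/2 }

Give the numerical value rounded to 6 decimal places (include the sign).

j₁+j₂−J=4  J+j₁−j₂=2  J−j₁+j₂=1  j₁+j₂+J+1=8
(j₁±m₁, j₂±m₂, J±M) = (5,1,2,3,3,0)
P² = 288/7
sum k=1..1:
  [1] −1/12 = -1/12
S = -1/12
C² = P²·S² = 2/7 ; C = -0.534522

-0.534522  (= −√(2/7))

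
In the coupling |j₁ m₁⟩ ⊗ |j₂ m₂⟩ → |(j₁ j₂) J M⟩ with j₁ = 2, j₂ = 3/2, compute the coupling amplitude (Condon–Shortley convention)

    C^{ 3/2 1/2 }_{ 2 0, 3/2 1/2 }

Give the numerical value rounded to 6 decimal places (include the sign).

−√(1/5) ≈ -0.447214

√[4·2!2!1!/6! · 2!2!2!1!2!1!] = √(16/45)
  +(−1)^1/∏(1,1,1,1,1,0)! = -1  (running -1)
  +(−1)^2/∏(2,0,0,0,2,1)! = 1/4  (running -3/4)
⟨..|..⟩ = √(16/45)·(-3/4) = -0.447214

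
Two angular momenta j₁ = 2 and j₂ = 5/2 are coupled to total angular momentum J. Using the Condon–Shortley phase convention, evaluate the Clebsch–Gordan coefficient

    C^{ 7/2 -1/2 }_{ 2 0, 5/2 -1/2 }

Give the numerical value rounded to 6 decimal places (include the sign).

j₁+j₂−J=1  J+j₁−j₂=3  J−j₁+j₂=4  j₁+j₂+J+1=9
(j₁±m₁, j₂±m₂, J±M) = (2,2,2,3,3,4)
P² = 768/35
sum k=0..1:
  [0] +1/8 = 1/8
  [1] −1/12 = -1/12
S = 1/24
C² = P²·S² = 4/105 ; C = +0.195180

+0.195180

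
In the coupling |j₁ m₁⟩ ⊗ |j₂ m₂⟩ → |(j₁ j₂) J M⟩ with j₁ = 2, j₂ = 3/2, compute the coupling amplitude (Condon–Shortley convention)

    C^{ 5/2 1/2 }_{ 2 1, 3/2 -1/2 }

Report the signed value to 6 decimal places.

triangle: 1!*3!*2!/7! = 12/5040
(j±m)!: 3!*1!*1!*2!*3!*2! = 144
prefactor² = (2J+1)*Δ*N² = 72/35
  k=0: +1/(0!*1!*1!*1!*2!*1!) = 1/2
  k=1: −1/(1!*0!*0!*0!*3!*2!) = -1/12
Σ = 5/12  ⇒  CG² = 72/35*5/12² = 5/14
CG = +√(5/14) = +0.597614

+0.597614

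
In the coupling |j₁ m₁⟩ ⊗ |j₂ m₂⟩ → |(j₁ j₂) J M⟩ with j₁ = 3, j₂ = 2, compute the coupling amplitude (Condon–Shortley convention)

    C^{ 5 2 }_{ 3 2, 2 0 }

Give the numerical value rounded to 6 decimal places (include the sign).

+√(3/10) = +0.547723

√[11·0!6!4!/11! · 5!1!2!2!7!3!] = √(69120)
  +(−1)^0/∏(0,0,1,2,5,2)! = 1/480  (running 1/480)
⟨..|..⟩ = √(69120)·(1/480) = +0.547723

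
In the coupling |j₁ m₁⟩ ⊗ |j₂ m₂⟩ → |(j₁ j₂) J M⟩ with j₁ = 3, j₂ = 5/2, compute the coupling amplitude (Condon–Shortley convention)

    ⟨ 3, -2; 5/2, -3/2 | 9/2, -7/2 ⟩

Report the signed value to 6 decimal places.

triangle: 1!·5!·4!/11! = 2880/39916800
(j±m)!: 1!·5!·1!·4!·1!·8! = 116121600
prefactor² = (2J+1)·Δ·N² = 921600/11
  k=0: +1/(0!·1!·5!·1!·0!·3!) = 1/720
  k=1: −1/(1!·0!·4!·0!·1!·4!) = -1/576
Σ = -1/2880  ⇒  CG² = 921600/11·(-1/2880)² = 1/99
CG = −√(1/99) = -0.100504

−√(1/99) = -0.100504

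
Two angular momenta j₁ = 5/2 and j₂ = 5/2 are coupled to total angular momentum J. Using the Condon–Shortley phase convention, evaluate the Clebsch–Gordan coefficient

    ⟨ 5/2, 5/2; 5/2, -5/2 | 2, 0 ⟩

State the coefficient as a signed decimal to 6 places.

+0.545545

√[5·3!2!2!/8! · 5!0!0!5!2!2!] = √(1200/7)
  +(−1)^0/∏(0,3,0,0,2,2)! = 1/24  (running 1/24)
⟨..|..⟩ = √(1200/7)·(1/24) = +0.545545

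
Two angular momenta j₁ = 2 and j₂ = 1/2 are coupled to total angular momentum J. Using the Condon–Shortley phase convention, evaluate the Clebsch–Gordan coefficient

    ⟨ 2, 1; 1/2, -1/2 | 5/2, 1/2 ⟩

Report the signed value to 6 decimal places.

triangle: 0!·4!·1!/6! = 24/720
(j±m)!: 3!·1!·0!·1!·3!·2! = 72
prefactor² = (2J+1)·Δ·N² = 72/5
  k=0: +1/(0!·0!·1!·0!·3!·1!) = 1/6
Σ = 1/6  ⇒  CG² = 72/5·1/6² = 2/5
CG = +√(2/5) = +0.632456

+0.632456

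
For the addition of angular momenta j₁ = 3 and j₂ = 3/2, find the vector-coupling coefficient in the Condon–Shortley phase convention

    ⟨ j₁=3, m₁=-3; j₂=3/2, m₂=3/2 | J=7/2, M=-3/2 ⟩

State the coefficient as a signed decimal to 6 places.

−√(2/21) = -0.308607

j₁+j₂−J=1  J+j₁−j₂=5  J−j₁+j₂=2  j₁+j₂+J+1=9
(j₁±m₁, j₂±m₂, J±M) = (0,6,3,0,2,5)
P² = 38400/7
sum k=1..1:
  [1] −1/240 = -1/240
S = -1/240
C² = P²·S² = 2/21 ; C = -0.308607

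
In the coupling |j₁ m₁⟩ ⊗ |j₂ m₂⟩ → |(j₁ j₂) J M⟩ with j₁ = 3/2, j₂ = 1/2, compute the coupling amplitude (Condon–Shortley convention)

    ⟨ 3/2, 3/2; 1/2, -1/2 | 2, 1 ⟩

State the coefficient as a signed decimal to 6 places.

+0.500000  (= +√(1/4))

√[5·0!3!1!/5! · 3!0!0!1!3!1!] = √(9)
  +(−1)^0/∏(0,0,0,0,3,1)! = 1/6  (running 1/6)
⟨..|..⟩ = √(9)·(1/6) = +0.500000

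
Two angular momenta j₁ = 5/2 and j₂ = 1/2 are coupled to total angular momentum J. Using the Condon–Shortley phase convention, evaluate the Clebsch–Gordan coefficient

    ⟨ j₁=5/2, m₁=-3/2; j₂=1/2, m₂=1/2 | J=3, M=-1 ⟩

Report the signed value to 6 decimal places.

√[7·0!5!1!/7! · 1!4!1!0!2!4!] = √(192)
  +(−1)^0/∏(0,0,4,1,1,0)! = 1/24  (running 1/24)
⟨..|..⟩ = √(192)·(1/24) = +0.577350

+√(1/3) = +0.577350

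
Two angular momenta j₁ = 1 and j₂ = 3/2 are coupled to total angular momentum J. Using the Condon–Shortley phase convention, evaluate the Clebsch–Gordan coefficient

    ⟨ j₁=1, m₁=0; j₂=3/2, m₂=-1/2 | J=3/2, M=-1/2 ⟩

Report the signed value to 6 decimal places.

+0.258199  (= +√(1/15))

√[4·1!1!2!/5! · 1!1!1!2!1!2!] = √(4/15)
  +(−1)^0/∏(0,1,1,1,0,1)! = 1  (running 1)
  +(−1)^1/∏(1,0,0,0,1,2)! = -1/2  (running 1/2)
⟨..|..⟩ = √(4/15)·(1/2) = +0.258199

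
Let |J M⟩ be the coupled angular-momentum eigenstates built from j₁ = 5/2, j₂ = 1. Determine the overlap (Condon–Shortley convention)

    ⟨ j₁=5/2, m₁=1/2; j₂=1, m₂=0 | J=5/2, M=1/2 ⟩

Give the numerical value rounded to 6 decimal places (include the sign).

+0.169031  (= +√(1/35))

triangle: 1!*4!*1!/7! = 24/5040
(j±m)!: 3!*2!*1!*1!*3!*2! = 144
prefactor² = (2J+1)*Δ*N² = 144/35
  k=0: +1/(0!*1!*2!*1!*2!*0!) = 1/4
  k=1: −1/(1!*0!*1!*0!*3!*1!) = -1/6
Σ = 1/12  ⇒  CG² = 144/35*1/12² = 1/35
CG = +√(1/35) = +0.169031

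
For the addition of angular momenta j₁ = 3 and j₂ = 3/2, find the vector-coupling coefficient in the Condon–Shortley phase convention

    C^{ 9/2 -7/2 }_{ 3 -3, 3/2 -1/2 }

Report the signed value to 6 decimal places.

j₁+j₂−J=0  J+j₁−j₂=6  J−j₁+j₂=3  j₁+j₂+J+1=10
(j₁±m₁, j₂±m₂, J±M) = (0,6,1,2,1,8)
P² = 691200
sum k=0..0:
  [0] +1/1440 = 1/1440
S = 1/1440
C² = P²·S² = 1/3 ; C = +0.577350

+√(1/3) = +0.577350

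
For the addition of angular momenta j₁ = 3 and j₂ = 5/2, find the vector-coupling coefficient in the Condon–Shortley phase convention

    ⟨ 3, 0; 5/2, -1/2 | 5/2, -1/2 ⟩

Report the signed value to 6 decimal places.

−√(8/105) ≈ -0.276026

√[6·3!3!2!/9! · 3!3!2!3!2!3!] = √(216/35)
  +(−1)^0/∏(0,3,3,2,0,0)! = 1/72  (running 1/72)
  +(−1)^1/∏(1,2,2,1,1,1)! = -1/4  (running -17/72)
  +(−1)^2/∏(2,1,1,0,2,2)! = 1/8  (running -1/9)
⟨..|..⟩ = √(216/35)·(-1/9) = -0.276026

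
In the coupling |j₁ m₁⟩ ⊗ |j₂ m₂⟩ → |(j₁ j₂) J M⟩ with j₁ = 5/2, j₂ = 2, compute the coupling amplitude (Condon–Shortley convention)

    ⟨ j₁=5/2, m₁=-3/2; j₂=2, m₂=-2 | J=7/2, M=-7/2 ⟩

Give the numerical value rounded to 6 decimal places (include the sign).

triangle: 1!*4!*3!/9! = 144/362880
(j±m)!: 1!*4!*0!*4!*0!*7! = 2903040
prefactor² = (2J+1)*Δ*N² = 9216
  k=0: +1/(0!*1!*4!*0!*0!*3!) = 1/144
Σ = 1/144  ⇒  CG² = 9216*1/144² = 4/9
CG = +√(4/9) = +0.666667

+√(4/9) ≈ +0.666667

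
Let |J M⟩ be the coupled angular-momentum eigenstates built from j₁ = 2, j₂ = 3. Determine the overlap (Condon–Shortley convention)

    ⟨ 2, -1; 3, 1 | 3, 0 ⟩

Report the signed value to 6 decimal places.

+0.182574  (= +√(1/30))

j₁+j₂−J=2  J+j₁−j₂=2  J−j₁+j₂=4  j₁+j₂+J+1=9
(j₁±m₁, j₂±m₂, J±M) = (1,3,4,2,3,3)
P² = 96/5
sum k=1..2:
  [1] −1/12 = -1/12
  [2] +1/8 = 1/8
S = 1/24
C² = P²·S² = 1/30 ; C = +0.182574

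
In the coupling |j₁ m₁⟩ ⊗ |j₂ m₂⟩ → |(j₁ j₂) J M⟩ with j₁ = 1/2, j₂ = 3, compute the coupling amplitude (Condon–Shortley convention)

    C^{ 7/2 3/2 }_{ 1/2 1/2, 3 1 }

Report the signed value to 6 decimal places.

+0.845154  (= +√(5/7))

j₁+j₂−J=0  J+j₁−j₂=1  J−j₁+j₂=6  j₁+j₂+J+1=8
(j₁±m₁, j₂±m₂, J±M) = (1,0,4,2,5,2)
P² = 11520/7
sum k=0..0:
  [0] +1/48 = 1/48
S = 1/48
C² = P²·S² = 5/7 ; C = +0.845154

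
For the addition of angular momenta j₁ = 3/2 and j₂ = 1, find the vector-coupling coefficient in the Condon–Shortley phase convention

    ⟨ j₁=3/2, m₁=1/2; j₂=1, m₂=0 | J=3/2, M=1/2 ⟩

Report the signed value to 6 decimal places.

+0.258199  (= +√(1/15))

√[4·1!2!1!/5! · 2!1!1!1!2!1!] = √(4/15)
  +(−1)^0/∏(0,1,1,1,1,0)! = 1  (running 1)
  +(−1)^1/∏(1,0,0,0,2,1)! = -1/2  (running 1/2)
⟨..|..⟩ = √(4/15)·(1/2) = +0.258199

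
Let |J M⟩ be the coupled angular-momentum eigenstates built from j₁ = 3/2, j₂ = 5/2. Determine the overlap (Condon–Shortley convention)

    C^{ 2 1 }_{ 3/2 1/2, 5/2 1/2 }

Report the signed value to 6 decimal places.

−√(25/84) ≈ -0.545545

triangle: 2!·1!·3!/7! = 12/5040
(j±m)!: 2!·1!·3!·2!·3!·1! = 144
prefactor² = (2J+1)·Δ·N² = 12/7
  k=0: +1/(0!·2!·1!·3!·0!·0!) = 1/12
  k=1: −1/(1!·1!·0!·2!·1!·1!) = -1/2
Σ = -5/12  ⇒  CG² = 12/7·(-5/12)² = 25/84
CG = −√(25/84) = -0.545545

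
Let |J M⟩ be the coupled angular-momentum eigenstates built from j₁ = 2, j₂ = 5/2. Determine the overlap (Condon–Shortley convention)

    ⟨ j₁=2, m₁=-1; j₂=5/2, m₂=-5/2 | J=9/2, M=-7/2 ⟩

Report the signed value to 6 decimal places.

+0.666667

triangle: 0!·4!·5!/10! = 2880/3628800
(j±m)!: 1!·3!·0!·5!·1!·8! = 29030400
prefactor² = (2J+1)·Δ·N² = 230400
  k=0: +1/(0!·0!·3!·0!·1!·5!) = 1/720
Σ = 1/720  ⇒  CG² = 230400·1/720² = 4/9
CG = +√(4/9) = +0.666667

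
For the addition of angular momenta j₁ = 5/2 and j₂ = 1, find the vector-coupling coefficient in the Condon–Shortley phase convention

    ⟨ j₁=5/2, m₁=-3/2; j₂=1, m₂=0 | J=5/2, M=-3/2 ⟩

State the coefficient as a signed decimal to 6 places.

-0.507093

√[6·1!4!1!/7! · 1!4!1!1!1!4!] = √(576/35)
  +(−1)^0/∏(0,1,4,1,0,0)! = 1/24  (running 1/24)
  +(−1)^1/∏(1,0,3,0,1,1)! = -1/6  (running -1/8)
⟨..|..⟩ = √(576/35)·(-1/8) = -0.507093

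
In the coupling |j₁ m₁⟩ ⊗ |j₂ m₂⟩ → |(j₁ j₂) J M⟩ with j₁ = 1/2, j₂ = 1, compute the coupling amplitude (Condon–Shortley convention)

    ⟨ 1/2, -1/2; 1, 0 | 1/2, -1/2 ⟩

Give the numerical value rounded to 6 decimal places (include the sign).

√[2·1!0!1!/3! · 0!1!1!1!0!1!] = √(1/3)
  +(−1)^1/∏(1,0,0,0,0,1)! = -1  (running -1)
⟨..|..⟩ = √(1/3)·(-1) = -0.577350

−√(1/3) = -0.577350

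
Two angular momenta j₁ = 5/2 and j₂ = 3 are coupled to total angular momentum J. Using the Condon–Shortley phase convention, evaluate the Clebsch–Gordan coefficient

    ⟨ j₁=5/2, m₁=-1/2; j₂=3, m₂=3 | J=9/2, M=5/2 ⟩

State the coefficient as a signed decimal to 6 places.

-0.522233

√[10·1!4!5!/11! · 2!3!6!0!7!2!] = √(691200/11)
  +(−1)^1/∏(1,0,2,5,2,0)! = -1/480  (running -1/480)
⟨..|..⟩ = √(691200/11)·(-1/480) = -0.522233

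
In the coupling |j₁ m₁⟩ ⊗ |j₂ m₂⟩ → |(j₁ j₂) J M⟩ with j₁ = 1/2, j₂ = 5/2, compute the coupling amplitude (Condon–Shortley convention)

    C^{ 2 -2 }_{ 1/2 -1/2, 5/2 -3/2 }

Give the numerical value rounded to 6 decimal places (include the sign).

−√(1/6) = -0.408248

j₁+j₂−J=1  J+j₁−j₂=0  J−j₁+j₂=4  j₁+j₂+J+1=6
(j₁±m₁, j₂±m₂, J±M) = (0,1,1,4,0,4)
P² = 96
sum k=1..1:
  [1] −1/24 = -1/24
S = -1/24
C² = P²·S² = 1/6 ; C = -0.408248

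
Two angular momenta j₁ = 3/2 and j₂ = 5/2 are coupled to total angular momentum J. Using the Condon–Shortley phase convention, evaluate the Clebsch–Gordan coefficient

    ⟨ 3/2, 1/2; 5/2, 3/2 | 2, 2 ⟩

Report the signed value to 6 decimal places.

-0.617213

√[5·2!1!3!/7! · 2!1!4!1!4!0!] = √(96/7)
  +(−1)^1/∏(1,1,0,3,1,0)! = -1/6  (running -1/6)
⟨..|..⟩ = √(96/7)·(-1/6) = -0.617213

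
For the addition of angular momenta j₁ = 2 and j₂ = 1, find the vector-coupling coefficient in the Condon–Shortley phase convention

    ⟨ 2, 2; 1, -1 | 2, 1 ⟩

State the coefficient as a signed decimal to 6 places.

j₁+j₂−J=1  J+j₁−j₂=3  J−j₁+j₂=1  j₁+j₂+J+1=6
(j₁±m₁, j₂±m₂, J±M) = (4,0,0,2,3,1)
P² = 12
sum k=0..0:
  [0] +1/6 = 1/6
S = 1/6
C² = P²·S² = 1/3 ; C = +0.577350

+√(1/3) = +0.577350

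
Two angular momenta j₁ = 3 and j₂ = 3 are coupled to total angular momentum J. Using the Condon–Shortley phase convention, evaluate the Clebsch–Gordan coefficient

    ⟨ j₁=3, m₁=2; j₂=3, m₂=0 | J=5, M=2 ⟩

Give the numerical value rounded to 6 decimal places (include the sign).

+√(1/3) = +0.577350

triangle: 1!*5!*5!/12! = 14400/479001600
(j±m)!: 5!*1!*3!*3!*7!*3! = 130636800
prefactor² = (2J+1)*Δ*N² = 43200
  k=0: +1/(0!*1!*1!*3!*4!*2!) = 1/288
  k=1: −1/(1!*0!*0!*2!*5!*3!) = -1/1440
Σ = 1/360  ⇒  CG² = 43200*1/360² = 1/3
CG = +√(1/3) = +0.577350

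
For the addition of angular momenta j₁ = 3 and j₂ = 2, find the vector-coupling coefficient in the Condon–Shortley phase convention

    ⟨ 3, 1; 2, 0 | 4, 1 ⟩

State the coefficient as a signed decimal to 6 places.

j₁+j₂−J=1  J+j₁−j₂=5  J−j₁+j₂=3  j₁+j₂+J+1=10
(j₁±m₁, j₂±m₂, J±M) = (4,2,2,2,5,3)
P² = 1728/7
sum k=0..1:
  [0] +1/24 = 1/24
  [1] −1/48 = -1/48
S = 1/48
C² = P²·S² = 3/28 ; C = +0.327327

+√(3/28) ≈ +0.327327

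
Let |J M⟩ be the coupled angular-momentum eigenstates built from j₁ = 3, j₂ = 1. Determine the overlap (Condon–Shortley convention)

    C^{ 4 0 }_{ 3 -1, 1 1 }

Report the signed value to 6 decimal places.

triangle: 0!*6!*2!/9! = 1440/362880
(j±m)!: 2!*4!*2!*0!*4!*4! = 55296
prefactor² = (2J+1)*Δ*N² = 13824/7
  k=0: +1/(0!*0!*4!*2!*2!*0!) = 1/96
Σ = 1/96  ⇒  CG² = 13824/7*1/96² = 3/14
CG = +√(3/14) = +0.462910

+√(3/14) ≈ +0.462910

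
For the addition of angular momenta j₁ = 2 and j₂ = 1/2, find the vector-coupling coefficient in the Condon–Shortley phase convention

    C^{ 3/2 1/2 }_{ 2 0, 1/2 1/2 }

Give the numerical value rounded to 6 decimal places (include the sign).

−√(2/5) = -0.632456

√[4·1!3!0!/5! · 2!2!1!0!2!1!] = √(8/5)
  +(−1)^1/∏(1,0,1,0,2,0)! = -1/2  (running -1/2)
⟨..|..⟩ = √(8/5)·(-1/2) = -0.632456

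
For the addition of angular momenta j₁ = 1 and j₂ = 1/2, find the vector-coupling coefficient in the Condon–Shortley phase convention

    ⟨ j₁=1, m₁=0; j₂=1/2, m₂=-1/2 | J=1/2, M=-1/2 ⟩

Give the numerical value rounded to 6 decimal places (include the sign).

√[2·1!1!0!/3! · 1!1!0!1!0!1!] = √(1/3)
  +(−1)^0/∏(0,1,1,0,0,0)! = 1  (running 1)
⟨..|..⟩ = √(1/3)·(1) = +0.577350

+√(1/3) ≈ +0.577350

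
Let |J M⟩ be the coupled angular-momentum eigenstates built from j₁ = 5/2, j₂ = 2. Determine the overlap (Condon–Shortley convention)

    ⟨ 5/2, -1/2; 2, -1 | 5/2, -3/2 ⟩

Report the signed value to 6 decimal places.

−√(6/35) ≈ -0.414039

triangle: 2!·3!·2!/8! = 24/40320
(j±m)!: 2!·3!·1!·3!·1!·4! = 1728
prefactor² = (2J+1)·Δ·N² = 216/35
  k=0: +1/(0!·2!·3!·1!·0!·1!) = 1/12
  k=1: −1/(1!·1!·2!·0!·1!·2!) = -1/4
Σ = -1/6  ⇒  CG² = 216/35·(-1/6)² = 6/35
CG = −√(6/35) = -0.414039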